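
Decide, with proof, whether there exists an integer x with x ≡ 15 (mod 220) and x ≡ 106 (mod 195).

There is no such integer.

Reduce both congruences modulo 5, which divides 220 and 195: they say x ≡ 15 (mod 5) and x ≡ 106 (mod 5).
These are incompatible: 15 − 106 = -91 is not divisible by 5.
Hence the system has no solution.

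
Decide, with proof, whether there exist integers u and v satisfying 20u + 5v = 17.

gcd(20, 5) = 5, so every integer of the form 20u + 5v is a multiple of 5.
But 17 = 5·3 + 2, so 5 ∤ 17.
So the equation is unsolvable over ℤ.

There are no such integers.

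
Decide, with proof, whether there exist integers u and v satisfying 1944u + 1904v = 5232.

gcd(1944, 1904) = 8, and 8 divides 5232, so integer solutions exist.
Dividing through by 8 reduces the equation to 243u + 238v = 654.
Run the Euclidean algorithm on 243 and 238: 243 = 1·238 + 5, 238 = 47·5 + 3, 5 = 1·3 + 2, 3 = 1·2 + 1, 2 = 2·1 + 0.
Back-substituting, 1 = 3 − 1·2 = 3 − (5 − 1·3) = −5 + 2·3 = −5 + 2·(238 − 47·5) = 2·238 − 95·5 = 2·238 − 95·(243 − 1·238) = −95·243 + 97·238; that is, 243·(-95) + 238·97 = 1.
Scaling by 654 gives the particular solution (u, v) = (-62130, 63438).
The general solution is u = -62130 + 238k, v = 63438 − 243k; taking k = 262 gives the smaller pair u = 226, v = -228.
Indeed 1944·226 + 1904·(-228) = 439344 − 434112 = 5232.

u = 226, v = -228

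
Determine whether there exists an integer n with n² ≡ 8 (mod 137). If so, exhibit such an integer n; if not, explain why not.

n = 62

Take n = 62. Then 62² = 3844 = 28·137 + 8, so 62² ≡ 8 (mod 137).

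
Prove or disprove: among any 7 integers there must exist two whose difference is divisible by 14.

Take the 7 consecutive integers 18, 19, …, 24: their residues mod 14 are all distinct because 7 ≤ 14.
Any two of them differ by at most 6 < 14 and by at least 1, so no difference is a multiple of 14.

No, the set {18, 19, 20, 21, 22, 23, 24} is a counterexample.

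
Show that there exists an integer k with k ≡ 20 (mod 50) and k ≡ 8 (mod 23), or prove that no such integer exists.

gcd(50, 23) = 1, so the Chinese Remainder Theorem guarantees exactly one residue class mod 1150 satisfying both.
Any solution of the first congruence is k = 20 + 50t; substituting into the second, 50t ≡ 8 − 20 ≡ 11 (mod 23).
50 ≡ 4 (mod 23), so this reads 4t ≡ 11 (mod 23). Note 4·6 = 24 ≡ 1 (mod 23) (as 24 − 1 = 1·23), so 4⁻¹ ≡ 6.
Therefore t ≡ 6·11 = 66 ≡ 20 (mod 23).
Taking t = 20 gives k = 20 + 50·20 = 1020.
Verify: 1020 = 20·50 + 20 and 1020 = 44·23 + 8. ✓

k = 1020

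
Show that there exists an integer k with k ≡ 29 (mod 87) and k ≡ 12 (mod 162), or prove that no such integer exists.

No, no such integer exists.

Reduce both congruences modulo 3, which divides 87 and 162: they say k ≡ 29 (mod 3) and k ≡ 12 (mod 3).
These are incompatible: 29 − 12 = 17 is not divisible by 3.
Therefore no such k exists.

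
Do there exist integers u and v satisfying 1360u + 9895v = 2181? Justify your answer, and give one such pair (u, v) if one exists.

No, no such integers exist.

gcd(1360, 9895) = 5, so every integer of the form 1360u + 9895v is a multiple of 5.
However 2181 leaves remainder 1 on division by 5.
Therefore 1360u + 9895v = 2181 has no solution in integers.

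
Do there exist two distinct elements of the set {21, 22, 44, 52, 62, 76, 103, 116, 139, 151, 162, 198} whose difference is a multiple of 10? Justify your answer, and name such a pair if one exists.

The pair (21, 151) works.

Reduce each element mod 10: 21↦1, 22↦2, 44↦4, 52↦2, 62↦2, 76↦6, 103↦3, 116↦6, 139↦9, 151↦1, 162↦2, 198↦8. The residue 1 repeats (at 21 and 151), and 151 − 21 = 130 = 13·10.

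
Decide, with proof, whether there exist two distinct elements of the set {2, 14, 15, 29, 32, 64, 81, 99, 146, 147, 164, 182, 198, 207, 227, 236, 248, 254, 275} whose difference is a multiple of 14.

2 mod 14 = 2 and 198 mod 14 = 2, so 198 − 2 = 196 = 14·14.

The pair (2, 198) works.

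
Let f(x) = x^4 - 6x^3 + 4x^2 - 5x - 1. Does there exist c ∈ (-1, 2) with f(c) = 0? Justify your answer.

Such a root exists.

f(-1) = 15 and f(2) = -27, which have opposite signs.
As a polynomial, f is continuous on every closed interval.
The Intermediate Value Theorem then guarantees some c ∈ (-1, 2) with f(c) = 0.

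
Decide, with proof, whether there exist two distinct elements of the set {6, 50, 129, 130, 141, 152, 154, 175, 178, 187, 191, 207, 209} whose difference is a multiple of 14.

Reduce each element modulo 14: 6↦6, 50↦8, 129↦3, 130↦4, 141↦1, 152↦12, 154↦0, 175↦7, 178↦10, 187↦5, 191↦9, 207↦11, 209↦13.
No residue repeats among the 13 elements, so no pair has difference ≡ 0 (mod 14).

No, no such pair exists.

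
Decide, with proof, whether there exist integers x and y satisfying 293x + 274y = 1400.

293 and 274 are coprime, so 293x + 274y ranges over all of ℤ.
Run the Euclidean algorithm on 293 and 274: 293 = 1·274 + 19, 274 = 14·19 + 8, 19 = 2·8 + 3, 8 = 2·3 + 2, 3 = 1·2 + 1, 2 = 2·1 + 0.
Back-substituting, 1 = 3 − 1·2 = 3 − (8 − 2·3) = −8 + 3·3 = −8 + 3·(19 − 2·8) = 3·19 − 7·8 = 3·19 − 7·(274 − 14·19) = −7·274 + 101·19 = −7·274 + 101·(293 − 1·274) = 101·293 − 108·274; that is, 293·101 + 274·(-108) = 1.
Scaling by 1400 gives the particular solution (x, y) = (141400, -151200).
The general solution is x = 141400 + 274k, y = -151200 − 293k; taking k = -516 gives the smaller pair x = 16, y = -12.
Check: 293·16 + 274·(-12) = 4688 − 3288 = 1400. ✓

x = 16, y = -12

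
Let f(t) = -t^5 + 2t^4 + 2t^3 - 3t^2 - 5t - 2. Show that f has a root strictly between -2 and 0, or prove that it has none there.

f(-2) = 44 and f(0) = -2, which have opposite signs.
Since f is a polynomial it is continuous on [-2, 0].
By the Intermediate Value Theorem, f takes the value 0 somewhere in the open interval.

Such a root exists.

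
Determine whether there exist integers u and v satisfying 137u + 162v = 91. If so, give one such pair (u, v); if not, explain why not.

u = 113, v = -95

Since gcd(137, 162) = 1, every integer is an integer combination of 137 and 162.
Euclidean algorithm: 162 = 1·137 + 25, 137 = 5·25 + 12, 25 = 2·12 + 1, 12 = 12·1 + 0.
Unwinding: 1 = 25 − 2·12 = 25 − 2·(137 − 5·25) = −2·137 + 11·25 = −2·137 + 11·(162 − 1·137) = 11·162 − 13·137, i.e. 137·(-13) + 162·11 = 1.
Multiplying through by 91: u = (-13)·91 = -1183, v = 11·91 = 1001 is a solution.
Adding 8·162 to u and subtracting 8·137 from v gives the tidier solution (113, -95).
Indeed 137·113 + 162·(-95) = 15481 − 15390 = 91.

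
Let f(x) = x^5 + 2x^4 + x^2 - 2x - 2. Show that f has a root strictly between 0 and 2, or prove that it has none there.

f(0) = -2 and f(2) = 62, which have opposite signs.
As a polynomial, f is continuous on every closed interval.
By the Intermediate Value Theorem f must vanish at some point of (0, 2).

Yes, f has a root in the interval.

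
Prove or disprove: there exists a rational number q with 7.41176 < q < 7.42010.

Look for a denominator N such that an integer falls strictly between N·7.41176 and N·7.42010. N = 12 works: 12·7.41176 = 88.94112 < 89 < 89.04120 = 12·7.42010.
Hence 89/12 is a rational number with 7.41176 < 89/12 < 7.42010.

q = 89/12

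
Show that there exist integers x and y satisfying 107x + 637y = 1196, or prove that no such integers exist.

107 and 637 are coprime, so 107x + 637y ranges over all of ℤ.
Dividing repeatedly: 637 = 5·107 + 102, 107 = 1·102 + 5, 102 = 20·5 + 2, 5 = 2·2 + 1, 2 = 2·1 + 0.
Unwinding: 1 = 5 − 2·2 = 5 − 2·(102 − 20·5) = −2·102 + 41·5 = −2·102 + 41·(107 − 1·102) = 41·107 − 43·102 = 41·107 − 43·(637 − 5·107) = −43·637 + 256·107, i.e. 107·256 + 637·(-43) = 1.
Multiplying through by 1196: x = 256·1196 = 306176, y = (-43)·1196 = -51428 is a solution.
The general solution is x = 306176 + 637k, y = -51428 − 107k; taking k = -480 gives the smaller pair x = 416, y = -68.
Indeed 107·416 + 637·(-68) = 44512 − 43316 = 1196.

x = 416, y = -68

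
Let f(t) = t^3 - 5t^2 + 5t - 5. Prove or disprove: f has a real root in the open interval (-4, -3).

f has no root in that interval.

f(-4) = -169 and f(-3) = -92, both negative, so a sign-change argument is unavailable; we show f keeps this sign on the whole interval.
Shift to the endpoint -3: with t = -3 − u (0 < u < 1), one computes f(-3 − u) = -u^3 - 14u^2 - 62u - 92.
All 4 nonzero coefficients of this polynomial in u are negative; hence for u > 0 the value is a sum of negative terms (the constant -92 among them).
So f is strictly negative on (-4, -3); no root exists in the interval.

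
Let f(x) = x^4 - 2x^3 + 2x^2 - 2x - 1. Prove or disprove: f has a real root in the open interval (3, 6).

The endpoint values f(3) = 38 and f(6) = 923 are both positive. Claim: f(x) > 0 for every x in (3, 6).
Shift to the endpoint 3: with x = 3 + u (0 < u < 3), one computes f(3 + u) = u^4 + 10u^3 + 38u^2 + 64u + 38.
All 5 nonzero coefficients of this polynomial in u are positive; hence for u > 0 the value is a sum of positive terms (the constant 38 among them).
So f is strictly positive on (3, 6); no root exists in the interval.

No such root exists.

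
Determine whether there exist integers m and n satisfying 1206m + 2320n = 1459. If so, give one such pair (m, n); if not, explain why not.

Any value of 1206m + 2320n is a multiple of gcd(1206, 2320) = 2.
But 1459 is not a multiple of 2 (it leaves remainder 1).
So the equation is unsolvable over ℤ.

No, no such integers exist.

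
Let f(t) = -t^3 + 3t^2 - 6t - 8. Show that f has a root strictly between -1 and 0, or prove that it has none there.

f(-1) = 2 and f(0) = -8, which have opposite signs.
Since f is a polynomial it is continuous on [-1, 0].
By the Intermediate Value Theorem f must vanish at some point of (-1, 0).

Yes, f has a root in the interval.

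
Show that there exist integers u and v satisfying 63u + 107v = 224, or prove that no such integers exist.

63 and 107 are coprime, so 63u + 107v ranges over all of ℤ.
Run the Euclidean algorithm on 107 and 63: 107 = 1·63 + 44, 63 = 1·44 + 19, 44 = 2·19 + 6, 19 = 3·6 + 1, 6 = 6·1 + 0.
Unwinding: 1 = 19 − 3·6 = 19 − 3·(44 − 2·19) = −3·44 + 7·19 = −3·44 + 7·(63 − 1·44) = 7·63 − 10·44 = 7·63 − 10·(107 − 1·63) = −10·107 + 17·63, i.e. 63·17 + 107·(-10) = 1.
Multiplying through by 224: u = 17·224 = 3808, v = (-10)·224 = -2240 is a solution.
Shifting by a multiple of (107, −63) keeps it a solution: u = 3808 − 35·107 = 63, v = -2240 + 35·63 = -35.
Indeed 63·63 + 107·(-35) = 3969 − 3745 = 224.

u = 63, v = -35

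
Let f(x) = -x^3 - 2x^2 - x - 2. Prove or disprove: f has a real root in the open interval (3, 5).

The endpoint values f(3) = -50 and f(5) = -182 are both negative. Claim: f(x) < 0 for every x in (3, 5).
Shift to the endpoint 3: with x = 3 + u (0 < u < 2), one computes f(3 + u) = -u^3 - 11u^2 - 40u - 50.
All 4 nonzero coefficients of this polynomial in u are negative; hence for u > 0 the value is a sum of negative terms (the constant -50 among them).
Therefore f(x) < 0 throughout (3, 5), and f has no zero there.

No.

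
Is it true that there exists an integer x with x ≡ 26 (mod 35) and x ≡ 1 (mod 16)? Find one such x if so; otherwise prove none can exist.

The moduli 35 and 16 are coprime, so by the Chinese Remainder Theorem a unique solution modulo 560 exists.
Write x = 26 + 35t and require 26 + 35t ≡ 1 (mod 16), i.e. 35t ≡ 7 (mod 16).
35 ≡ 3 (mod 16), so this reads 3t ≡ 7 (mod 16). Invert 3 mod 16 by the Euclidean algorithm: 16 = 5·3 + 1, 3 = 3·1 + 0; back-substituting, 1 = 16 − 5·3. Hence 3·(-5) ≡ 1, so 3⁻¹ ≡ -5 ≡ 11 (mod 16).
Therefore t ≡ 11·7 = 77 ≡ 13 (mod 16).
With t = 13: x = 26 + 35·13 = 481.
Indeed 481 ≡ 26 (mod 35) and 481 ≡ 1 (mod 16).

x = 481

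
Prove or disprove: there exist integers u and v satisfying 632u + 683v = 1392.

632 and 683 are coprime, so 632u + 683v ranges over all of ℤ.
Run the Euclidean algorithm on 683 and 632: 683 = 1·632 + 51, 632 = 12·51 + 20, 51 = 2·20 + 11, 20 = 1·11 + 9, 11 = 1·9 + 2, 9 = 4·2 + 1, 2 = 2·1 + 0.
Back-substituting, 1 = 9 − 4·2 = 9 − 4·(11 − 1·9) = −4·11 + 5·9 = −4·11 + 5·(20 − 1·11) = 5·20 − 9·11 = 5·20 − 9·(51 − 2·20) = −9·51 + 23·20 = −9·51 + 23·(632 − 12·51) = 23·632 − 285·51 = 23·632 − 285·(683 − 1·632) = −285·683 + 308·632; that is, 632·308 + 683·(-285) = 1.
Scaling by 1392 gives the particular solution (u, v) = (428736, -396720).
The general solution is u = 428736 + 683k, v = -396720 − 632k; taking k = -627 gives the smaller pair u = 495, v = -456.
Indeed 632·495 + 683·(-456) = 312840 − 311448 = 1392.

u = 495, v = -456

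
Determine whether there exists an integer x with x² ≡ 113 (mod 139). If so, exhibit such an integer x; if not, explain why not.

x = 104

Take x = 104. Then 104² = 10816 = 77·139 + 113, so 104² ≡ 113 (mod 139).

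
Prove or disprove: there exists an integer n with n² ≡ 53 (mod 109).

There is no such integer.

Apply Euler's criterion with the prime 109: 53 is a quadratic residue iff 53^54 ≡ 1 (mod 109), and a non-residue iff it is ≡ −1.
Repeated squaring mod 109: 53^2 = 2809 ≡ 84; 53^4 ≡ 84² = 7056 ≡ 80; 53^8 ≡ 80² = 6400 ≡ 78; 53^16 ≡ 78² = 6084 ≡ 89; 53^32 ≡ 89² = 7921 ≡ 73.
Since 54 = 32 + 16 + 4 + 2, 53^54 ≡ 73 · 89 · 80 · 84; multiplying out mod 109: 73·89 = 6497 ≡ 66, then 66·80 = 5280 ≡ 48, then 48·84 = 4032 ≡ 108. Thus 53^54 ≡ 108 ≡ −1 (mod 109).
By Euler's criterion 53 is a quadratic non-residue mod 109: no n satisfies n² ≡ 53 (mod 109).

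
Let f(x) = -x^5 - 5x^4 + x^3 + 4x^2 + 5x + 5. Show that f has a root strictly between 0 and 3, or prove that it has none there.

Such a root exists.

f(0) = 5 and f(3) = -565, which have opposite signs.
f is continuous everywhere (it is a polynomial), in particular on [0, 3].
By the Intermediate Value Theorem f must vanish at some point of (0, 3).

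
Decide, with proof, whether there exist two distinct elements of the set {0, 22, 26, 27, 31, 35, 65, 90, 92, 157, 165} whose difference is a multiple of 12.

Two integers differ by a multiple of 12 exactly when they have the same residue mod 12. The residues are 0↦0, 22↦10, 26↦2, 27↦3, 31↦7, 35↦11, 65↦5, 90↦6, 92↦8, 157↦1, 165↦9.
No residue repeats among the 11 elements, so no pair has difference ≡ 0 (mod 12).

No, no such pair exists.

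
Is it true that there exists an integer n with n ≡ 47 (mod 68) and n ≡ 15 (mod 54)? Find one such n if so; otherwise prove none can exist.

gcd(68, 54) = 2. A simultaneous solution exists iff 47 ≡ 15 (mod 2); here 47 mod 2 = 1 = 15 mod 2, so it does.
Put n = 47 + 68t, so we need 68t ≡ 22 (mod 54), equivalently (divide by 2) 34t ≡ 11 (mod 27).
34 ≡ 7 (mod 27), so this reads 7t ≡ 11 (mod 27). Since 7·4 = 28 = 1·27 + 1, the inverse of 7 mod 27 is 4.
Multiplying by 4: t ≡ 4·11 = 44 ≡ 17 (mod 27).
Then n = 47 + 68·17 = 1203.
Verify: 1203 = 17·68 + 47 and 1203 = 22·54 + 15. ✓

n = 1203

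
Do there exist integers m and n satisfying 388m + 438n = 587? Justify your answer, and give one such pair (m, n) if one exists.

No such integers exist.

Both 388 and 438 are divisible by gcd(388, 438) = 2, hence so is any combination 388m + 438n.
But 587 = 2·293 + 1, so 2 ∤ 587.
Therefore 388m + 438n = 587 has no solution in integers.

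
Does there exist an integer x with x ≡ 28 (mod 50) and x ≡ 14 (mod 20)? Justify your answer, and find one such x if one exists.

No such integer exists.

Reduce both congruences modulo 10, which divides 50 and 20: they say x ≡ 28 (mod 10) and x ≡ 14 (mod 10).
These are incompatible: 28 − 14 = 14 is not divisible by 10.
Therefore no such x exists.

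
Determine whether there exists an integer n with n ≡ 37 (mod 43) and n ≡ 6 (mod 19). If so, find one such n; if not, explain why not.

n = 424

gcd(43, 19) = 1, so the Chinese Remainder Theorem guarantees exactly one residue class mod 817 satisfying both.
Write n = 37 + 43t and require 37 + 43t ≡ 6 (mod 19), i.e. 43t ≡ 7 (mod 19).
43 ≡ 5 (mod 19), so this reads 5t ≡ 7 (mod 19). Since 5·4 = 20 = 1·19 + 1, the inverse of 5 mod 19 is 4.
Multiplying by 4: t ≡ 4·7 = 28 ≡ 9 (mod 19).
Taking t = 9 gives n = 37 + 43·9 = 424.
Indeed 424 ≡ 37 (mod 43) and 424 ≡ 6 (mod 19).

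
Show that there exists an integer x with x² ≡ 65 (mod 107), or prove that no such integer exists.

No, no such integer exists.

107 is prime, so by Euler's criterion 65 is a square mod 107 iff 65^((107−1)/2) = 65^53 ≡ 1 (mod 107).
Squaring successively (mod 107): 65^2 = 4225 ≡ 52; 65^4 ≡ 52² = 2704 ≡ 29; 65^8 ≡ 29² = 841 ≡ 92; 65^16 ≡ 92² = 8464 ≡ 11; 65^32 ≡ 11² = 121 ≡ 14.
Since 53 = 32 + 16 + 4 + 1, 65^53 ≡ 14 · 11 · 29 · 65; multiplying out mod 107: 14·11 = 154 ≡ 47, then 47·29 = 1363 ≡ 79, then 79·65 = 5135 ≡ 106. Thus 65^53 ≡ 106 ≡ −1 (mod 107).
The value −1 means 65 is a non-residue modulo 107, so x² ≡ 65 (mod 107) is impossible.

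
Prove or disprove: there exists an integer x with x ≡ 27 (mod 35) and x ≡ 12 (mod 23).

x = 587

Since 35 and 23 share no common factor, CRT says the pair of congruences has a solution (unique mod 805).
Write x = 27 + 35t and require 27 + 35t ≡ 12 (mod 23), i.e. 35t ≡ 8 (mod 23).
35 ≡ 12 (mod 23), so this reads 12t ≡ 8 (mod 23). To invert 12 modulo 23: 23 = 1·12 + 11, 12 = 1·11 + 1, 11 = 11·1 + 0, and unwinding, 1 = 12 − 1·11 = 12 − (23 − 1·12) = −23 + 2·12. Thus 12⁻¹ ≡ 2 (mod 23).
Multiplying by 2: t ≡ 2·8 = 16 (mod 23).
Taking t = 16 gives x = 27 + 35·16 = 587.
Indeed 587 ≡ 27 (mod 35) and 587 ≡ 12 (mod 23).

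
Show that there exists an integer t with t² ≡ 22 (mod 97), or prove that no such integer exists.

t = 33

Take t = 33. Then 33² = 1089 = 11·97 + 22, so 33² ≡ 22 (mod 97).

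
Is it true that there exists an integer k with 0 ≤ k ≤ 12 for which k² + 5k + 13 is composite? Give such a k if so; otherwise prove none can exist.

k = 5

At k = 5: 5² + 5·5 + 13 = 63 = 3·21, which is composite.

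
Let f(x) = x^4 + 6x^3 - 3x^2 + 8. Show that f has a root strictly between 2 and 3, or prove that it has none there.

No.

f(2) = 60 and f(3) = 224, both positive, so a sign-change argument is unavailable; we show f keeps this sign on the whole interval.
Substitute x = 2 + u, where 0 < u < 1 on the interval. Expanding, f(2 + u) = u^4 + 14u^3 + 57u^2 + 92u + 60.
The nonzero coefficients here are all positive, so for u > 0 every term is positive (or zero), and the constant term 60 is strictly positive.
Therefore f(x) > 0 throughout (2, 3), and f has no zero there.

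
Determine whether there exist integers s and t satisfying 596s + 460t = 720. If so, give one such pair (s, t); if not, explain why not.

s = 100, t = -128

gcd(596, 460) = 4, and 4 divides 720, so integer solutions exist.
Dividing through by 4 reduces the equation to 149s + 115t = 180.
Run the Euclidean algorithm on 149 and 115: 149 = 1·115 + 34, 115 = 3·34 + 13, 34 = 2·13 + 8, 13 = 1·8 + 5, 8 = 1·5 + 3, 5 = 1·3 + 2, 3 = 1·2 + 1, 2 = 2·1 + 0.
Unwinding: 1 = 3 − 1·2 = 3 − (5 − 1·3) = −5 + 2·3 = −5 + 2·(8 − 1·5) = 2·8 − 3·5 = 2·8 − 3·(13 − 1·8) = −3·13 + 5·8 = −3·13 + 5·(34 − 2·13) = 5·34 − 13·13 = 5·34 − 13·(115 − 3·34) = −13·115 + 44·34 = −13·115 + 44·(149 − 1·115) = 44·149 − 57·115, i.e. 149·44 + 115·(-57) = 1.
Scaling by 180 gives the particular solution (s, t) = (7920, -10260).
Subtracting 68·115 from s and adding 68·149 to t gives the tidier solution (100, -128).
Check: 596·100 + 460·(-128) = 59600 − 58880 = 720. ✓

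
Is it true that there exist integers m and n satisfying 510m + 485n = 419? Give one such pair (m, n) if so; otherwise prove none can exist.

No such integers exist.

Both 510 and 485 are divisible by gcd(510, 485) = 5, hence so is any combination 510m + 485n.
However 419 leaves remainder 4 on division by 5.
Therefore 510m + 485n = 419 has no solution in integers.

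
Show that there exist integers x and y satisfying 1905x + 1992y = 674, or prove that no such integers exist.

No, no such integers exist.

Both 1905 and 1992 are divisible by gcd(1905, 1992) = 3, hence so is any combination 1905x + 1992y.
However 674 leaves remainder 2 on division by 3.
So the equation is unsolvable over ℤ.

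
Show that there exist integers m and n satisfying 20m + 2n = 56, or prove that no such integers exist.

m = 0, n = 28

Every value of 20m + 2n is a multiple of gcd(20, 2) = 2; since 2 ∣ 56, solutions exist.
Dividing through by 2 reduces the equation to 10m + 1n = 28.
The coefficient of n is 1, so setting m = 0 and n = 28 already solves it.
Indeed 20·0 + 2·28 = 0 + 56 = 56.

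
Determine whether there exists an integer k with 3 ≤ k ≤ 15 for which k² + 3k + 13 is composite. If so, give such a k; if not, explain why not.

At k = 9: 9² + 3·9 + 13 = 121 = 11·11, which is composite.

k = 9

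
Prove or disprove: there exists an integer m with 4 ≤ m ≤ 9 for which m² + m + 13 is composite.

m = 6

At m = 6: 6² + 6 + 13 = 55 = 5·11, which is composite.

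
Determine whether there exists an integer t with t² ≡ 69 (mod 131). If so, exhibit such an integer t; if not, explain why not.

No, no such integer exists.

131 is prime, so by Euler's criterion 69 is a square mod 131 iff 69^((131−1)/2) = 69^65 ≡ 1 (mod 131).
Repeated squaring mod 131: 69^2 = 4761 ≡ 45; 69^4 ≡ 45² = 2025 ≡ 60; 69^8 ≡ 60² = 3600 ≡ 63; 69^16 ≡ 63² = 3969 ≡ 39; 69^32 ≡ 39² = 1521 ≡ 80; 69^64 ≡ 80² = 6400 ≡ 112.
Since 65 = 64 + 1, 69^65 ≡ 112 · 69; multiplying out mod 131: 112·69 = 7728 ≡ 130. Thus 69^65 ≡ 130 ≡ −1 (mod 131).
The value −1 means 69 is a non-residue modulo 131, so t² ≡ 69 (mod 131) is impossible.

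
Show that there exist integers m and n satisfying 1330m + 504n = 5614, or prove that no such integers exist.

gcd(1330, 504) = 14, and 14 divides 5614, so integer solutions exist.
Dividing through by 14 reduces the equation to 95m + 36n = 401.
Dividing repeatedly: 95 = 2·36 + 23, 36 = 1·23 + 13, 23 = 1·13 + 10, 13 = 1·10 + 3, 10 = 3·3 + 1, 3 = 3·1 + 0.
Working back up the chain: 1 = 10 − 3·3 = 10 − 3·(13 − 1·10) = −3·13 + 4·10 = −3·13 + 4·(23 − 1·13) = 4·23 − 7·13 = 4·23 − 7·(36 − 1·23) = −7·36 + 11·23 = −7·36 + 11·(95 − 2·36) = 11·95 − 29·36. So 95·11 + 36·(-29) = 1.
Scaling by 401 gives the particular solution (m, n) = (4411, -11629).
Subtracting 122·36 from m and adding 122·95 to n gives the tidier solution (19, -39).
Indeed 1330·19 + 504·(-39) = 25270 − 19656 = 5614.

m = 19, n = -39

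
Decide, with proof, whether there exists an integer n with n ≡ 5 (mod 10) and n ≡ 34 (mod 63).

The moduli 10 and 63 are coprime, so by the Chinese Remainder Theorem a unique solution modulo 630 exists.
Any solution of the first congruence is n = 5 + 10t; substituting into the second, 10t ≡ 34 − 5 ≡ 29 (mod 63).
Note 10·19 = 190 ≡ 1 (mod 63) (as 190 − 1 = 3·63), so 10⁻¹ ≡ 19.
Multiplying by 19: t ≡ 19·29 = 551 ≡ 47 (mod 63).
With t = 47: n = 5 + 10·47 = 475.
Check: 475 mod 10 = 5, 475 mod 63 = 34. ✓

n = 475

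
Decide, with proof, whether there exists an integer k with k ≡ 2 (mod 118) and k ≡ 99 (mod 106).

There is no such integer.

Reduce both congruences modulo 2, which divides 118 and 106: they say k ≡ 2 (mod 2) and k ≡ 99 (mod 2).
These are incompatible: 2 − 99 = -97 is not divisible by 2.
So no integer satisfies both congruences.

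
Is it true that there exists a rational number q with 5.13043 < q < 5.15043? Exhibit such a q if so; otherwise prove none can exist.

Multiplying by 7: 7·5.13043 = 35.91301 and 7·5.15043 = 36.05301, so the integer 36 lies strictly between them.
Hence 36/7 is a rational number with 5.13043 < 36/7 < 5.15043.

q = 36/7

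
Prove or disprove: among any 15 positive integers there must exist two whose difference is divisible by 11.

Yes.

Each integer lies in one of the 11 residue classes modulo 11.
Since 15 > 11, two of the 15 integers must share a residue class by the pigeonhole principle; call them a and b.
Equal remainders mean a − b ≡ 0 (mod 11), so 11 divides their difference.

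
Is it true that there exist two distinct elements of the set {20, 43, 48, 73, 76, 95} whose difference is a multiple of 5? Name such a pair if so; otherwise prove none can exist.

20 and 95 are such a pair.

Both 20 and 95 leave remainder 0 on division by 5; their difference 75 = 15·5 is a multiple of 5.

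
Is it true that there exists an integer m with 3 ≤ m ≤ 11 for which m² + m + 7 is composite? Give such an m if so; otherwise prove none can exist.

m = 4

At m = 4: 4² + 4 + 7 = 27 = 3·9, which is composite.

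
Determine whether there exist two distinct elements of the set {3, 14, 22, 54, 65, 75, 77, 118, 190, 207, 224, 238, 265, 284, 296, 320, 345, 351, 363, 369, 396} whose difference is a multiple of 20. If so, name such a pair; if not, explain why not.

The pair (3, 363) works.

Reduce each element mod 20: 3↦3, 14↦14, 22↦2, 54↦14, 65↦5, 75↦15, 77↦17, 118↦18, 190↦10, 207↦7, 224↦4, 238↦18, 265↦5, 284↦4, 296↦16, 320↦0, 345↦5, 351↦11, 363↦3, 369↦9, 396↦16. The residue 3 repeats (at 3 and 363), and 363 − 3 = 360 = 18·20.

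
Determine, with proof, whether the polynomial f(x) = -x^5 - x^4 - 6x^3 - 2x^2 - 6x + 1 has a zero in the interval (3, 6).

f has no root in that interval.

The endpoint values f(3) = -521 and f(6) = -10475 are both negative. Claim: f(x) < 0 for every x in (3, 6).
Substitute x = 3 + u, where 0 < u < 3 on the interval. Expanding, f(3 + u) = -u^5 - 16u^4 - 108u^3 - 380u^2 - 693u - 521.
All 6 nonzero coefficients of this polynomial in u are negative; hence for u > 0 the value is a sum of negative terms (the constant -521 among them).
Therefore f(x) < 0 throughout (3, 6), and f has no zero there.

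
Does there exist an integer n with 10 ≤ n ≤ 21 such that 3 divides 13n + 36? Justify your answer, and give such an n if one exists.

For n = 10, 11 the values 166, 179 are not multiples of 3. At n = 12 we get 13·12 + 36 = 192, and 192 = 3·64.

n = 12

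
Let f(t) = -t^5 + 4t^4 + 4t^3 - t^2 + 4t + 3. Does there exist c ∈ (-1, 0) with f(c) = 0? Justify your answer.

f(-1) = -1 and f(0) = 3, which have opposite signs.
As a polynomial, f is continuous on every closed interval.
By the Intermediate Value Theorem f must vanish at some point of (-1, 0).

Yes, f has a root in the interval.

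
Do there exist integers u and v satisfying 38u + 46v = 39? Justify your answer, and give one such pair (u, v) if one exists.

gcd(38, 46) = 2, so every integer of the form 38u + 46v is a multiple of 2.
But 39 is not a multiple of 2 (it leaves remainder 1).
So the equation is unsolvable over ℤ.

No such integers exist.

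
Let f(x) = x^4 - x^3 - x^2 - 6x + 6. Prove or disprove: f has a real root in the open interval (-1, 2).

f(-1) = 13 and f(2) = -2, which have opposite signs.
f is continuous everywhere (it is a polynomial), in particular on [-1, 2].
By the Intermediate Value Theorem, f takes the value 0 somewhere in the open interval.

Such a root exists.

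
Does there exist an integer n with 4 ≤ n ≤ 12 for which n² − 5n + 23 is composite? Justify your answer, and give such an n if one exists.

The values for n = 4, 5, …, 12 are 19, 23, 29, 37, 47, 59, 73, 89, 107, and each of these is prime.
So no value in the range makes the expression composite.

No such integer n in that range exists.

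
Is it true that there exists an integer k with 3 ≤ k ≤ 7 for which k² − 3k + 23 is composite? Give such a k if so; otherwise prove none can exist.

At k = 7: 7² − 3·7 + 23 = 51 = 3·17, which is composite.

k = 7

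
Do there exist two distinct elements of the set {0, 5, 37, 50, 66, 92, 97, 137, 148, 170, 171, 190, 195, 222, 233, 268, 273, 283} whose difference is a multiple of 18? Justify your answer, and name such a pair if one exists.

There is no such pair.

Residues mod 18: 0↦0, 5↦5, 37↦1, 50↦14, 66↦12, 92↦2, 97↦7, 137↦11, 148↦4, 170↦8, 171↦9, 190↦10, 195↦15, 222↦6, 233↦17, 268↦16, 273↦3, 283↦13.
These 18 residues are pairwise different, hence no difference of two elements is divisible by 18.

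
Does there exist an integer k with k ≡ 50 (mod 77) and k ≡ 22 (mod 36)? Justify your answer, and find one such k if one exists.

k = 1282

Since 77 and 36 share no common factor, CRT says the pair of congruences has a solution (unique mod 2772).
Write k = 50 + 77t and require 50 + 77t ≡ 22 (mod 36), i.e. 77t ≡ 8 (mod 36).
77 ≡ 5 (mod 36), so this reads 5t ≡ 8 (mod 36). Invert 5 mod 36 by the Euclidean algorithm: 36 = 7·5 + 1, 5 = 5·1 + 0; back-substituting, 1 = 36 − 7·5. Hence 5·(-7) ≡ 1, so 5⁻¹ ≡ -7 ≡ 29 (mod 36).
Therefore t ≡ 29·8 = 232 ≡ 16 (mod 36).
Taking t = 16 gives k = 50 + 77·16 = 1282.
Verify: 1282 = 16·77 + 50 and 1282 = 35·36 + 22. ✓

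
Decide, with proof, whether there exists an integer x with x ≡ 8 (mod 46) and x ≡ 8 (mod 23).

Here gcd(46, 23) = 23, and both 8 and 8 leave remainder 8 mod 23, so the system is consistent.
In fact x = 8 itself already satisfies 8 mod 23 = 8.
Verify: 8 = 0·46 + 8 and 8 = 0·23 + 8. ✓

x = 8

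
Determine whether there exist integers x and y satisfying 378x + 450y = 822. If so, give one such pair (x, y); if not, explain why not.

Any value of 378x + 450y is a multiple of gcd(378, 450) = 18.
But 822 = 18·45 + 12, so 18 ∤ 822.
So the equation is unsolvable over ℤ.

No such integers exist.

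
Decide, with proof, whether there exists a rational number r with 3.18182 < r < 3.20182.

Multiplying by 5: 5·3.18182 = 15.90910 and 5·3.20182 = 16.00910, so the integer 16 lies strictly between them.
So r = 16/5 works: it is a ratio of integers, and dividing 5·3.18182 < 16 < 5·3.20182 through by 5 gives 3.18182 < 16/5 < 3.20182.

r = 16/5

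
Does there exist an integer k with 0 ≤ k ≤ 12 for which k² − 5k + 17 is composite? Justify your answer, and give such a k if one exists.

No, no such integer k in that range exists.

The values for k = 0, 1, …, 12 are 17, 13, 11, 11, 13, 17, 23, 31, 41, 53, 67, 83, 101, and each of these is prime.
So no value in the range makes the expression composite.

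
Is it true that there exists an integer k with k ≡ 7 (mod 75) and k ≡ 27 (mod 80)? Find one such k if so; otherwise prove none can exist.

k = 907

gcd(75, 80) = 5. A simultaneous solution exists iff 7 ≡ 27 (mod 5); here 7 mod 5 = 2 = 27 mod 5, so it does.
Put k = 7 + 75t, so we need 75t ≡ 20 (mod 80), equivalently (divide by 5) 15t ≡ 4 (mod 16).
Note 15·15 = 225 ≡ 1 (mod 16) (as 225 − 1 = 14·16), so 15⁻¹ ≡ 15.
Multiplying by 15: t ≡ 15·4 = 60 ≡ 12 (mod 16).
Then k = 7 + 75·12 = 907.
Verify: 907 = 12·75 + 7 and 907 = 11·80 + 27. ✓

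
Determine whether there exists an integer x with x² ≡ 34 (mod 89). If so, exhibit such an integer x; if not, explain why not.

Take x = 52. Then 52² = 2704 = 30·89 + 34, so 52² ≡ 34 (mod 89).

x = 52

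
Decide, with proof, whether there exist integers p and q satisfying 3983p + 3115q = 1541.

No such integers exist.

Any value of 3983p + 3115q is a multiple of gcd(3983, 3115) = 7.
But 1541 = 7·220 + 1, so 7 ∤ 1541.
Therefore 3983p + 3115q = 1541 has no solution in integers.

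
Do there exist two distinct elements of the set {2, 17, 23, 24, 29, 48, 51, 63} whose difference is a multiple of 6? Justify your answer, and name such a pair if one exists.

Yes: 17 and 23.

Reduce each element mod 6: 2↦2, 17↦5, 23↦5, 24↦0, 29↦5, 48↦0, 51↦3, 63↦3. The residue 5 repeats (at 17 and 23), and 23 − 17 = 6 = 1·6.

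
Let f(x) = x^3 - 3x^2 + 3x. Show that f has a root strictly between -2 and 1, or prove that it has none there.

f(-2) = -26 and f(1) = 1, which have opposite signs.
As a polynomial, f is continuous on every closed interval.
By the Intermediate Value Theorem f must vanish at some point of (-2, 1).

Yes, f has a root in the interval.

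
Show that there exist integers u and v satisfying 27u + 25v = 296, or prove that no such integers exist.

Since gcd(27, 25) = 1, every integer is an integer combination of 27 and 25.
Euclidean algorithm: 27 = 1·25 + 2, 25 = 12·2 + 1, 2 = 2·1 + 0.
Unwinding: 1 = 25 − 12·2 = 25 − 12·(27 − 1·25) = −12·27 + 13·25, i.e. 27·(-12) + 25·13 = 1.
Scaling by 296 gives the particular solution (u, v) = (-3552, 3848).
Adding 143·25 to u and subtracting 143·27 from v gives the tidier solution (23, -13).
Check: 27·23 + 25·(-13) = 621 − 325 = 296. ✓

u = 23, v = -13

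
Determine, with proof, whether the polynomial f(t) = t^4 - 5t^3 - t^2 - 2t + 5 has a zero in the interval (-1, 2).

f(-1) = 12 and f(2) = -27, which have opposite signs.
Since f is a polynomial it is continuous on [-1, 2].
By the Intermediate Value Theorem, f takes the value 0 somewhere in the open interval.

Yes, f has a root in the interval.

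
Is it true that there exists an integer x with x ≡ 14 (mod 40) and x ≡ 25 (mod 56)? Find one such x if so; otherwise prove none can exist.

There is no such integer.

Reduce both congruences modulo 8, which divides 40 and 56: they say x ≡ 14 (mod 8) and x ≡ 25 (mod 8).
However 14 ≡ 6 and 25 ≡ 1 (mod 8), and 6 ≠ 1.
So no integer satisfies both congruences.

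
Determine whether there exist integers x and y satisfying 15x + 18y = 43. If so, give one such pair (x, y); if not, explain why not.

There are no such integers.

Both 15 and 18 are divisible by gcd(15, 18) = 3, hence so is any combination 15x + 18y.
But 43 = 3·14 + 1, so 3 ∤ 43.
Hence no integers x, y satisfy the equation.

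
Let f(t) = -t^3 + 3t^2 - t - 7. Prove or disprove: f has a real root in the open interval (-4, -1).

Such a root exists.

f(-4) = 109 and f(-1) = -2, which have opposite signs.
As a polynomial, f is continuous on every closed interval.
By the Intermediate Value Theorem f must vanish at some point of (-4, -1).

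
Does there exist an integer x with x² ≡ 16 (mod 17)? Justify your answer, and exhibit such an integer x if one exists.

x = 13

Take x = 13. Then 13² = 169 = 9·17 + 16, so 13² ≡ 16 (mod 17).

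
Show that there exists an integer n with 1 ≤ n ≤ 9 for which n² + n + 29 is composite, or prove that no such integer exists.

n = 7

At n = 7: 7² + 7 + 29 = 85 = 5·17, which is composite.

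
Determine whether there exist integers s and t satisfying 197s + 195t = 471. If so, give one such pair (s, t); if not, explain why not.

Since gcd(197, 195) = 1, every integer is an integer combination of 197 and 195.
Run the Euclidean algorithm on 197 and 195: 197 = 1·195 + 2, 195 = 97·2 + 1, 2 = 2·1 + 0.
Back-substituting, 1 = 195 − 97·2 = 195 − 97·(197 − 1·195) = −97·197 + 98·195; that is, 197·(-97) + 195·98 = 1.
Multiplying through by 471: s = (-97)·471 = -45687, t = 98·471 = 46158 is a solution.
Shifting by a multiple of (195, −197) keeps it a solution: s = -45687 + 235·195 = 138, t = 46158 − 235·197 = -137.
Check: 197·138 + 195·(-137) = 27186 − 26715 = 471. ✓

s = 138, t = -137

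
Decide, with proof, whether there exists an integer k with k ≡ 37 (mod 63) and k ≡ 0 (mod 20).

k = 100

gcd(63, 20) = 1, so the Chinese Remainder Theorem guarantees exactly one residue class mod 1260 satisfying both.
Write k = 37 + 63t and require 37 + 63t ≡ 0 (mod 20), i.e. 63t ≡ 3 (mod 20).
63 ≡ 3 (mod 20), so this reads 3t ≡ 3 (mod 20). Since 3·7 = 21 = 1·20 + 1, the inverse of 3 mod 20 is 7.
Therefore t ≡ 7·3 = 21 ≡ 1 (mod 20).
Taking t = 1 gives k = 37 + 63·1 = 100.
Check: 100 mod 63 = 37, 100 mod 20 = 0. ✓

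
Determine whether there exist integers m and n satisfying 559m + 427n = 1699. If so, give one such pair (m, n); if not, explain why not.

Since gcd(559, 427) = 1, every integer is an integer combination of 559 and 427.
Dividing repeatedly: 559 = 1·427 + 132, 427 = 3·132 + 31, 132 = 4·31 + 8, 31 = 3·8 + 7, 8 = 1·7 + 1, 7 = 7·1 + 0.
Working back up the chain: 1 = 8 − 1·7 = 8 − (31 − 3·8) = −31 + 4·8 = −31 + 4·(132 − 4·31) = 4·132 − 17·31 = 4·132 − 17·(427 − 3·132) = −17·427 + 55·132 = −17·427 + 55·(559 − 1·427) = 55·559 − 72·427. So 559·55 + 427·(-72) = 1.
Times 1699: 559·93445 + 427·(-122328) = 1699, so (93445, -122328) solves it.
Shifting by a multiple of (427, −559) keeps it a solution: m = 93445 − 218·427 = 359, n = -122328 + 218·559 = -466.
Check: 559·359 + 427·(-466) = 200681 − 198982 = 1699. ✓

m = 359, n = -466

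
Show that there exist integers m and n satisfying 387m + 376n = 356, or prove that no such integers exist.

m = 340, n = -349

Since gcd(387, 376) = 1, every integer is an integer combination of 387 and 376.
Run the Euclidean algorithm on 387 and 376: 387 = 1·376 + 11, 376 = 34·11 + 2, 11 = 5·2 + 1, 2 = 2·1 + 0.
Back-substituting, 1 = 11 − 5·2 = 11 − 5·(376 − 34·11) = −5·376 + 171·11 = −5·376 + 171·(387 − 1·376) = 171·387 − 176·376; that is, 387·171 + 376·(-176) = 1.
Multiplying through by 356: m = 171·356 = 60876, n = (-176)·356 = -62656 is a solution.
Subtracting 161·376 from m and adding 161·387 to n gives the tidier solution (340, -349).
Indeed 387·340 + 376·(-349) = 131580 − 131224 = 356.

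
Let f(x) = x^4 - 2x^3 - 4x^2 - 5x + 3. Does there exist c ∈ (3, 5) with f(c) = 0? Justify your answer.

Yes, f has a root in the interval.

f(3) = -21 and f(5) = 253, which have opposite signs.
As a polynomial, f is continuous on every closed interval.
The Intermediate Value Theorem then guarantees some c ∈ (3, 5) with f(c) = 0.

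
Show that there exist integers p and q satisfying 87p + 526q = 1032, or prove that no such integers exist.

p = 30, q = -3

Since gcd(87, 526) = 1, every integer is an integer combination of 87 and 526.
Euclidean algorithm: 526 = 6·87 + 4, 87 = 21·4 + 3, 4 = 1·3 + 1, 3 = 3·1 + 0.
Back-substituting, 1 = 4 − 1·3 = 4 − (87 − 21·4) = −87 + 22·4 = −87 + 22·(526 − 6·87) = 22·526 − 133·87; that is, 87·(-133) + 526·22 = 1.
Times 1032: 87·(-137256) + 526·22704 = 1032, so (-137256, 22704) solves it.
Adding 261·526 to p and subtracting 261·87 from q gives the tidier solution (30, -3).
Indeed 87·30 + 526·(-3) = 2610 − 1578 = 1032.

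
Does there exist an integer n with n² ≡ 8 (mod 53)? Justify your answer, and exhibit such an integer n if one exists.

No, no such integer exists.

53 is prime, so by Euler's criterion 8 is a square mod 53 iff 8^((53−1)/2) = 8^26 ≡ 1 (mod 53).
Repeated squaring mod 53: 8^2 = 64 ≡ 11; 8^4 ≡ 11² = 121 ≡ 15; 8^8 ≡ 15² = 225 ≡ 13; 8^16 ≡ 13² = 169 ≡ 10.
Since 26 = 16 + 8 + 2, 8^26 ≡ 10 · 13 · 11; multiplying out mod 53: 10·13 = 130 ≡ 24, then 24·11 = 264 ≡ 52. Thus 8^26 ≡ 52 ≡ −1 (mod 53).
By Euler's criterion 8 is a quadratic non-residue mod 53: no n satisfies n² ≡ 8 (mod 53).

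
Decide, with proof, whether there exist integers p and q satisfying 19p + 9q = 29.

p = 2, q = -1

Since gcd(19, 9) = 1, every integer is an integer combination of 19 and 9.
Euclidean algorithm: 19 = 2·9 + 1, 9 = 9·1 + 0.
Working back up the chain: 1 = 19 − 2·9. So 19·1 + 9·(-2) = 1.
Multiplying through by 29: p = 1·29 = 29, q = (-2)·29 = -58 is a solution.
Subtracting 3·9 from p and adding 3·19 to q gives the tidier solution (2, -1).
Indeed 19·2 + 9·(-1) = 38 − 9 = 29.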